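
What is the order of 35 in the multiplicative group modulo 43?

7

ord(35) | φ(43) = 43 − 1 = 42 = 2 · 3 · 7.
Divisors of 42: 1, 2, 3, 6, 7, 14, 21, 42.
Evaluate successive powers at the divisors of 42:
35^1 ≡ 35 (mod 43)
35^2 ≡ 21 (mod 43)
35^3 ≡ 4 (mod 43)
35^6 ≡ 16 (mod 43)
35^7 ≡ 1 (mod 43) ✓
Hence ord(35) = 7.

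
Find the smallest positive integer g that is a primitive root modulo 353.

3

φ(353) = 353 − 1 = 352 = 2^5 · 11.
Test candidates g = 2, 3, … against the prime factors q ∈ {2, 11} of φ(353): g is a generator iff g^(352/q) ≢ 1 for every such q.
g = 2: 2^176 ≡ 1 — hits 1, so not a primitive root.
g = 3: 3^176 ≡ 352; 3^32 ≡ 140 — none is 1, so 3 is a primitive root.
So 3 is the smallest generator of (Z/353Z)^×.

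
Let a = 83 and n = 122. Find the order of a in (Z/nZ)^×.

Since 83 ∈ (Z/122Z)^×, its order divides φ(122) = φ(2)·φ(61) = 1·60 = 60 = 2^2 · 3 · 5.
Divisors of 60: 1, 2, 3, 4, 5, 6, 10, 12, 15, 20, 30, 60.
Evaluate successive powers at the divisors of 60:
83^1 ≡ 83 (mod 122)
83^2 ≡ 57 (mod 122)
83^3 ≡ 95 (mod 122)
83^4 ≡ 77 (mod 122)
83^5 ≡ 47 (mod 122)
83^6 ≡ 119 (mod 122)
83^10 ≡ 13 (mod 122)
83^12 ≡ 9 (mod 122)
83^15 ≡ 1 (mod 122) ✓
The smallest such exponent is 15, so the order of 83 is 15.

15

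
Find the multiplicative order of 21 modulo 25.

ord(21) | φ(25) = φ(5^2) = 5·(5−1) = 20 = 2^2 · 5.
Divisors of 20: 1, 2, 4, 5, 10, 20.
Test each divisor d:
21^1 ≡ 21
21^2 ≡ 16
21^4 ≡ 6
21^5 ≡ 1
So ord_25(21) = 5.

5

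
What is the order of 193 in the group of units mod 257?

8

The order of 193 must divide φ(257) = 257 − 1 = 256 = 2^8.
Divisors of 256: 1, 2, 4, 8, 16, 32, 64, 128, 256.
Check 193^d mod 257 for each divisor in increasing order:
193^1 ≡ 193 (mod 257)
193^2 ≡ 241 (mod 257)
193^4 ≡ 256 (mod 257)
193^8 ≡ 1 (mod 257) ✓
So ord_257(193) = 8.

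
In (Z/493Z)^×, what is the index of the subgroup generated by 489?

16

Since 489 ∈ (Z/493Z)^×, its order divides φ(493) = φ(17·29) = (17−1)·(29−1) = 16·28 = 448 = 2^6 · 7.
Divisors of 448: 1, 2, 4, 7, 8, 14, 16, 28, 32, 56, 64, 112, 224, 448.
Compute 489^d (mod 493) for the divisors d until we hit 1:
489^1 ≡ 489 (mod 493)
489^2 ≡ 16 (mod 493)
489^4 ≡ 256 (mod 493)
489^7 ≡ 378 (mod 493)
489^8 ≡ 460 (mod 493)
489^14 ≡ 407 (mod 493)
489^16 ≡ 103 (mod 493)
489^28 ≡ 1 (mod 493) ✓
The order of 489 is 28, so the subgroup it generates has 28 elements.
[(Z/493Z)^× : ⟨489⟩] = 448/28 = 16.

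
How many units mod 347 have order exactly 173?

172

φ(347) = 347 − 1 = 346 = 2 · 173.
(Z/347Z)^× is cyclic (|G| = 346); a cyclic group of order m has exactly φ(d) elements of each order d | m, and none otherwise.
173 | 346, and φ(173) = 173 − 1 = 172.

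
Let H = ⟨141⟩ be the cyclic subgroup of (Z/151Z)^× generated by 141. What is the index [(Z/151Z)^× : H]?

1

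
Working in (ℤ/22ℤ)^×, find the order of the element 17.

10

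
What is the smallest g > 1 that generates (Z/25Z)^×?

φ(25) = φ(5^2) = 5·(5−1) = 20 = 2^2 · 5.
g is a primitive root iff g^(20/q) ≢ 1 (mod 25) for each prime q ∈ {2, 5}.
g = 2: 2^10 ≡ 24; 2^4 ≡ 16 — none is 1, so 2 is a primitive root.
The smallest primitive root modulo 25 is 2.

2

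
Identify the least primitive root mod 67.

φ(67) = 67 − 1 = 66 = 2 · 3 · 11.
g is a primitive root iff g^(66/q) ≢ 1 (mod 67) for each prime q ∈ {2, 3, 11}.
g = 2: 2^33 ≡ 66; 2^22 ≡ 37; 2^6 ≡ 64 — none is 1, so 2 is a primitive root.
The smallest primitive root modulo 67 is 2.

2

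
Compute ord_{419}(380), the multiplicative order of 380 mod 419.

418

ord(380) | φ(419) = 419 − 1 = 418 = 2 · 11 · 19.
Divisors of 418: 1, 2, 11, 19, 22, 38, 209, 418.
Check 380^d mod 419 for each divisor in increasing order:
380^1 ≡ 380 (mod 419)
380^2 ≡ 264 (mod 419)
380^11 ≡ 90 (mod 419)
380^19 ≡ 71 (mod 419)
380^22 ≡ 139 (mod 419)
380^38 ≡ 13 (mod 419)
380^209 ≡ 418 (mod 419)
380^418 ≡ 1 (mod 419) ✓
The smallest such exponent is 418, so the order of 380 is 418.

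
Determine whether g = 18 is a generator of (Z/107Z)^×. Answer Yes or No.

φ(107) = 107 − 1 = 106 = 2 · 53.
18 is a primitive root mod 107 iff 18^(φ(107)/q) ≢ 1 for every prime q | φ(107), i.e. q ∈ {2, 53}.
18^53 ≡ 106 (mod 107)  [q = 2: ≢ 1 ✓]
18^2 ≡ 3 (mod 107)  [q = 53: ≢ 1 ✓]
None equal 1, so ord_107(18) = 106: 18 is a primitive root.

Yes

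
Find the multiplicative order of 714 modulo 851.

The order of 714 must divide φ(851) = φ(23·37) = (23−1)·(37−1) = 22·36 = 792 = 2^3 · 3^2 · 11.
Divisors of 792: 1, 2, 3, 4, 6, 8, 9, 11, 12, 18, 22, 24, 33, 36, 44, 66, 72, 88, 99, 132, 198, 264, 396, 792.
Test each divisor d:
714^1 ≡ 714
714^2 ≡ 47
714^3 ≡ 369
714^4 ≡ 507
714^6 ≡ 1
Therefore the multiplicative order of 714 modulo 851 is 6.

6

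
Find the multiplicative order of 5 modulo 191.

19

By Lagrange's theorem, ord_191(5) divides φ(191) = 191 − 1 = 190 = 2 · 5 · 19.
Divisors of 190: 1, 2, 5, 10, 19, 38, 95, 190.
Check 5^d mod 191 for each divisor in increasing order:
5^1 ≡ 5 (mod 191)
5^2 ≡ 25 (mod 191)
5^5 ≡ 69 (mod 191)
5^10 ≡ 177 (mod 191)
5^19 ≡ 1 (mod 191) ✓
Therefore the multiplicative order of 5 modulo 191 is 19.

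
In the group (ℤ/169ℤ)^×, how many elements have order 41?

0

φ(169) = φ(13^2) = 13·(13−1) = 156 = 2^2 · 3 · 13.
(Z/169Z)^× is cyclic (|G| = 156); a cyclic group of order m has exactly φ(d) elements of each order d | m, and none otherwise.
41 does not divide 156, so no element of (Z/169Z)^× has order 41.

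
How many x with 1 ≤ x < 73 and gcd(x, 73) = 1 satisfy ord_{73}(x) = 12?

φ(73) = 73 − 1 = 72 = 2^3 · 3^2.
(Z/73Z)^× is cyclic (|G| = 72); a cyclic group of order m has exactly φ(d) elements of each order d | m, and none otherwise.
12 = 2^2 · 3 divides 72, and φ(12) = 4.

4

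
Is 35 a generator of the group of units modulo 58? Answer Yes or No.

No

φ(58) = φ(2)·φ(29) = 1·28 = 28 = 2^2 · 7.
Test 35^(28/q) mod 58 for each prime factor q of 28:
35^14 ≡ 1 (mod 58)  [q = 2: ≡ 1 ✗]
35^4 ≡ 49 (mod 58)  [q = 7: ≢ 1 ✓]
35^14 ≡ 1 shows ord(35) | 14, strictly less than φ(58); not a primitive root.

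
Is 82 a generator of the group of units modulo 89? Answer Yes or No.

φ(89) = 89 − 1 = 88 = 2^3 · 11.
82 is a primitive root mod 89 iff 82^(φ(89)/q) ≢ 1 for every prime q | φ(89), i.e. q ∈ {2, 11}.
82^44 ≡ 88 (mod 89)  [q = 2: ≢ 1 ✓]
82^8 ≡ 4 (mod 89)  [q = 11: ≢ 1 ✓]
All checks pass, so 82 has order 88 and is a primitive root modulo 89.

Yes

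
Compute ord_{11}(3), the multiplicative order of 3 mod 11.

5

ord(3) | φ(11) = 11 − 1 = 10 = 2 · 5.
Divisors of 10: 1, 2, 5, 10.
Test each divisor d:
3^1 ≡ 3 (mod 11)
3^2 ≡ 9 (mod 11)
3^5 ≡ 1 (mod 11) ✓
Hence ord(3) = 5.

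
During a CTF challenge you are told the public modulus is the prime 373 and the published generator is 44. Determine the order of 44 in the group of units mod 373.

372

Since 44 ∈ (Z/373Z)^×, its order divides φ(373) = 373 − 1 = 372 = 2^2 · 3 · 31.
Divisors of 372: 1, 2, 3, 4, 6, 12, 31, 62, 93, 124, 186, 372.
Compute 44^d (mod 373) for the divisors d until we hit 1:
44^1 ≡ 44
44^2 ≡ 71
44^3 ≡ 140
44^4 ≡ 192
44^6 ≡ 204
44^12 ≡ 213
44^31 ≡ 69
44^62 ≡ 285
44^93 ≡ 269
44^124 ≡ 284
44^186 ≡ 372
44^372 ≡ 1
Hence ord(44) = 372.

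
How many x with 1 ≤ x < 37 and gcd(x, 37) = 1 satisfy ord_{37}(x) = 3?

φ(37) = 37 − 1 = 36 = 2^2 · 3^2.
Since (Z/37Z)^× is cyclic of order 36, the number of elements of order d is φ(d) when d | 36 and 0 otherwise.
3 | 36, and φ(3) = 3 − 1 = 2.

2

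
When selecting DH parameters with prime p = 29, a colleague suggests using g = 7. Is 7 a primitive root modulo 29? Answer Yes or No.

No

φ(29) = 29 − 1 = 28 = 2^2 · 7.
It suffices to check that the order of 7 is not a proper divisor of 28: compute 7^(28/q) for q ∈ {2, 7}.
7^14 ≡ 1 (mod 29)  [q = 2: ≡ 1 ✗]
7^4 ≡ 23 (mod 29)  [q = 7: ≢ 1 ✓]
Since 7^14 ≡ 1, the order of 7 divides 14 < 28, so 7 is not a primitive root.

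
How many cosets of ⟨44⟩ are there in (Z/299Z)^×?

6

By Lagrange's theorem, ord_299(44) divides φ(299) = φ(13·23) = (13−1)·(23−1) = 12·22 = 264 = 2^3 · 3 · 11.
Divisors of 264: 1, 2, 3, 4, 6, 8, 11, 12, 22, 24, 33, 44, 66, 88, 132, 264.
Evaluate successive powers at the divisors of 264:
44^1 ≡ 44 (mod 299)
44^2 ≡ 142 (mod 299)
44^3 ≡ 268 (mod 299)
44^4 ≡ 131 (mod 299)
44^6 ≡ 64 (mod 299)
44^8 ≡ 118 (mod 299)
44^11 ≡ 229 (mod 299)
44^12 ≡ 209 (mod 299)
44^22 ≡ 116 (mod 299)
44^24 ≡ 27 (mod 299)
44^33 ≡ 252 (mod 299)
44^44 ≡ 1 (mod 299) ✓
The order of 44 is 44, so the subgroup it generates has 44 elements.
Index = |(Z/299Z)^×| / |⟨44⟩| = 264 / 44 = 6.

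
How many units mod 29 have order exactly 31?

φ(29) = 29 − 1 = 28 = 2^2 · 7.
Since (Z/29Z)^× is cyclic of order 28, the number of elements of order d is φ(d) when d | 28 and 0 otherwise.
31 does not divide 28, so no element of (Z/29Z)^× has order 31.

0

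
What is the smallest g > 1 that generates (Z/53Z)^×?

2

φ(53) = 53 − 1 = 52 = 2^2 · 13.
g is a primitive root iff g^(52/q) ≢ 1 (mod 53) for each prime q ∈ {2, 13}.
g = 2: 2^26 ≡ 52; 2^4 ≡ 16 — none is 1, so 2 is a primitive root.
The smallest primitive root modulo 53 is 2.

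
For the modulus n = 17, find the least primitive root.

3

φ(17) = 17 − 1 = 16 = 2^4.
g is a primitive root iff g^(16/q) ≢ 1 (mod 17) for each prime q ∈ {2}.
g = 2: 2^8 ≡ 1 — hits 1, so not a primitive root.
g = 3: 3^8 ≡ 16 — none is 1, so 3 is a primitive root.
The smallest primitive root modulo 17 is 3.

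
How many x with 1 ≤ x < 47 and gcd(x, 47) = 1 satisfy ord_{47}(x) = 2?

1

φ(47) = 47 − 1 = 46 = 2 · 23.
Since (Z/47Z)^× is cyclic of order 46, the number of elements of order d is φ(d) when d | 46 and 0 otherwise.
2 | 46, and φ(2) = 2 − 1 = 1.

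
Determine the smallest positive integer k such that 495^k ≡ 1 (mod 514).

256

ord(495) | φ(514) = φ(2)·φ(257) = 1·256 = 256 = 2^8.
Divisors of 256: 1, 2, 4, 8, 16, 32, 64, 128, 256.
Evaluate successive powers at the divisors of 256:
495^1 ≡ 495 (mod 514)
495^2 ≡ 361 (mod 514)
495^4 ≡ 279 (mod 514)
495^8 ≡ 227 (mod 514)
495^16 ≡ 129 (mod 514)
495^32 ≡ 193 (mod 514)
495^64 ≡ 241 (mod 514)
495^128 ≡ 513 (mod 514)
495^256 ≡ 1 (mod 514) ✓
Therefore the multiplicative order of 495 modulo 514 is 256.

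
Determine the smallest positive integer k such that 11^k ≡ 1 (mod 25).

5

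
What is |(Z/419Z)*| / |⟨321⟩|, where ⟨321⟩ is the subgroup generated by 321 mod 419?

The order of 321 must divide φ(419) = 419 − 1 = 418 = 2 · 11 · 19.
Divisors of 418: 1, 2, 11, 19, 22, 38, 209, 418.
Evaluate successive powers at the divisors of 418:
321^1 ≡ 321
321^2 ≡ 386
321^11 ≡ 199
321^19 ≡ 300
321^22 ≡ 215
321^38 ≡ 334
321^209 ≡ 1
The order of 321 is 209, so the subgroup it generates has 209 elements.
The index is φ(419) / ord(321) = 418 / 209 = 2.

2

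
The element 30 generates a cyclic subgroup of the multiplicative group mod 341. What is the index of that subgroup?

30

By Lagrange's theorem, ord_341(30) divides φ(341) = φ(11·31) = (11−1)·(31−1) = 10·30 = 300 = 2^2 · 3 · 5^2.
Divisors of 300: 1, 2, 3, 4, 5, 6, 10, 12, 15, 20, 25, 30, 50, 60, 75, 100, 150, 300.
Evaluate successive powers at the divisors of 300:
30^1 ≡ 30 (mod 341)
30^2 ≡ 218 (mod 341)
30^3 ≡ 61 (mod 341)
30^4 ≡ 125 (mod 341)
30^5 ≡ 340 (mod 341)
30^6 ≡ 311 (mod 341)
30^10 ≡ 1 (mod 341) ✓
So ord_341(30) = 10, hence |⟨30⟩| = 10.
The index is φ(341) / ord(30) = 300 / 10 = 30.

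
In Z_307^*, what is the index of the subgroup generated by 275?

The order of 275 must divide φ(307) = 307 − 1 = 306 = 2 · 3^2 · 17.
Divisors of 306: 1, 2, 3, 6, 9, 17, 18, 34, 51, 102, 153, 306.
Test each divisor d:
275^1 ≡ 275 (mod 307)
275^2 ≡ 103 (mod 307)
275^3 ≡ 81 (mod 307)
275^6 ≡ 114 (mod 307)
275^9 ≡ 24 (mod 307)
275^17 ≡ 289 (mod 307)
275^18 ≡ 269 (mod 307)
275^34 ≡ 17 (mod 307)
275^51 ≡ 1 (mod 307) ✓
So ord_307(275) = 51, hence |⟨275⟩| = 51.
[(Z/307Z)^× : ⟨275⟩] = 306/51 = 6.

6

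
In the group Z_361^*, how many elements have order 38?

18

φ(361) = φ(19^2) = 19·(19−1) = 342 = 2 · 3^2 · 19.
(Z/361Z)^× is cyclic (|G| = 342); a cyclic group of order m has exactly φ(d) elements of each order d | m, and none otherwise.
38 = 2 · 19 divides 342, and φ(38) = 18.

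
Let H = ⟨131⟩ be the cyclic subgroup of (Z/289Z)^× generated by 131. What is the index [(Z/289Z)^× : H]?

17

The order of 131 must divide φ(289) = φ(17^2) = 17·(17−1) = 272 = 2^4 · 17.
Divisors of 272: 1, 2, 4, 8, 16, 17, 34, 68, 136, 272.
Evaluate successive powers at the divisors of 272:
131^1 ≡ 131 (mod 289)
131^2 ≡ 110 (mod 289)
131^4 ≡ 251 (mod 289)
131^8 ≡ 288 (mod 289)
131^16 ≡ 1 (mod 289) ✓
Thus |⟨131⟩| = ord(131) = 16.
Index = |(Z/289Z)^×| / |⟨131⟩| = 272 / 16 = 17.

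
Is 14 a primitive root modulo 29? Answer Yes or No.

φ(29) = 29 − 1 = 28 = 2^2 · 7.
An element g generates (Z/29Z)^× iff g^(28/q) ≢ 1 (mod 29) for each prime q ∈ {2, 7}.
14^14 ≡ 28 (mod 29)  [q = 2: ≢ 1 ✓]
14^4 ≡ 20 (mod 29)  [q = 7: ≢ 1 ✓]
Every test exponent gives a nontrivial residue, hence 14 generates the full group.

Yes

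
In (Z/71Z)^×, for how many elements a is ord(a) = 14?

φ(71) = 71 − 1 = 70 = 2 · 5 · 7.
Since (Z/71Z)^× is cyclic of order 70, the number of elements of order d is φ(d) when d | 70 and 0 otherwise.
14 = 2 · 7 divides 70, and φ(14) = 6.

6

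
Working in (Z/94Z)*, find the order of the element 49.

23

Since 49 ∈ (Z/94Z)^×, its order divides φ(94) = φ(2)·φ(47) = 1·46 = 46 = 2 · 23.
Divisors of 46: 1, 2, 23, 46.
Check 49^d mod 94 for each divisor in increasing order:
49^1 ≡ 49 (mod 94)
49^2 ≡ 51 (mod 94)
49^23 ≡ 1 (mod 94) ✓
Therefore the multiplicative order of 49 modulo 94 is 23.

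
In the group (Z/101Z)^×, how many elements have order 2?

φ(101) = 101 − 1 = 100 = 2^2 · 5^2.
In a cyclic group of order 100, there are φ(d) elements of order d for each divisor d of 100, and zero for non-divisors.
2 | 100, and φ(2) = 2 − 1 = 1.

1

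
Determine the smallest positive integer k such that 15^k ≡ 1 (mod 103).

51

The order of 15 must divide φ(103) = 103 − 1 = 102 = 2 · 3 · 17.
Divisors of 102: 1, 2, 3, 6, 17, 34, 51, 102.
Evaluate successive powers at the divisors of 102:
15^1 ≡ 15 (mod 103)
15^2 ≡ 19 (mod 103)
15^3 ≡ 79 (mod 103)
15^6 ≡ 61 (mod 103)
15^17 ≡ 46 (mod 103)
15^34 ≡ 56 (mod 103)
15^51 ≡ 1 (mod 103) ✓
So ord_103(15) = 51.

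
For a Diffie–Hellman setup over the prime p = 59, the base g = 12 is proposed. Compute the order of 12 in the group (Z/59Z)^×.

29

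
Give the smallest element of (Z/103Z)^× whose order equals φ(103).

φ(103) = 103 − 1 = 102 = 2 · 3 · 17.
Test candidates g = 2, 3, … against the prime factors q ∈ {2, 3, 17} of φ(103): g is a generator iff g^(102/q) ≢ 1 for every such q.
g = 2: 2^51 ≡ 1 — hits 1, so not a primitive root.
g = 3: 3^51 ≡ 102; 3^34 ≡ 1 — hits 1, so not a primitive root.
g = 4: 4^51 ≡ 1 — hits 1, so not a primitive root.
g = 5: 5^51 ≡ 102; 5^34 ≡ 56; 5^6 ≡ 72 — none is 1, so 5 is a primitive root.
The smallest primitive root modulo 103 is 5.

5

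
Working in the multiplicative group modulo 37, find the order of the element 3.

18

The order of 3 must divide φ(37) = 37 − 1 = 36 = 2^2 · 3^2.
Divisors of 36: 1, 2, 3, 4, 6, 9, 12, 18, 36.
Test each divisor d:
3^1 ≡ 3 (mod 37)
3^2 ≡ 9 (mod 37)
3^3 ≡ 27 (mod 37)
3^4 ≡ 7 (mod 37)
3^6 ≡ 26 (mod 37)
3^9 ≡ 36 (mod 37)
3^12 ≡ 10 (mod 37)
3^18 ≡ 1 (mod 37) ✓
The smallest such exponent is 18, so the order of 3 is 18.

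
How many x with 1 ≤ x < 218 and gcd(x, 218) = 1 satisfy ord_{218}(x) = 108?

36

φ(218) = φ(2)·φ(109) = 1·108 = 108 = 2^2 · 3^3.
(Z/218Z)^× is cyclic (|G| = 108); a cyclic group of order m has exactly φ(d) elements of each order d | m, and none otherwise.
108 = 2^2 · 3^3 divides 108, and φ(108) = 36.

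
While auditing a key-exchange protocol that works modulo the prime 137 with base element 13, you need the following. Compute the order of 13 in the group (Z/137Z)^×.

The order of 13 must divide φ(137) = 137 − 1 = 136 = 2^3 · 17.
Divisors of 136: 1, 2, 4, 8, 17, 34, 68, 136.
Check 13^d mod 137 for each divisor in increasing order:
13^1 ≡ 13 (mod 137)
13^2 ≡ 32 (mod 137)
13^4 ≡ 65 (mod 137)
13^8 ≡ 115 (mod 137)
13^17 ≡ 127 (mod 137)
13^34 ≡ 100 (mod 137)
13^68 ≡ 136 (mod 137)
13^136 ≡ 1 (mod 137) ✓
So ord_137(13) = 136.

136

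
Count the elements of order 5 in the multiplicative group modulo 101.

φ(101) = 101 − 1 = 100 = 2^2 · 5^2.
(Z/101Z)^× is cyclic (|G| = 100); a cyclic group of order m has exactly φ(d) elements of each order d | m, and none otherwise.
5 | 100, and φ(5) = 5 − 1 = 4.

4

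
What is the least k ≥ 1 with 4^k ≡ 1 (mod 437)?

ord(4) | φ(437) = φ(19·23) = (19−1)·(23−1) = 18·22 = 396 = 2^2 · 3^2 · 11.
Divisors of 396: 1, 2, 3, 4, 6, 9, 11, 12, 18, 22, 33, 36, 44, 66, 99, 132, 198, 396.
Compute 4^d (mod 437) for the divisors d until we hit 1:
4^1 ≡ 4
4^2 ≡ 16
4^3 ≡ 64
4^4 ≡ 256
4^6 ≡ 163
4^9 ≡ 381
4^11 ≡ 415
4^12 ≡ 349
4^18 ≡ 77
4^22 ≡ 47
4^33 ≡ 277
4^36 ≡ 248
4^44 ≡ 24
4^66 ≡ 254
4^99 ≡ 1
So ord_437(4) = 99.

99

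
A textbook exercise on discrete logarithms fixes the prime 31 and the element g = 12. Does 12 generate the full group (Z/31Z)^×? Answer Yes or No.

Yes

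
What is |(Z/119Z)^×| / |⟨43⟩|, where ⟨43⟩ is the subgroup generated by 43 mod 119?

12

By Lagrange's theorem, ord_119(43) divides φ(119) = φ(7·17) = (7−1)·(17−1) = 6·16 = 96 = 2^5 · 3.
Divisors of 96: 1, 2, 3, 4, 6, 8, 12, 16, 24, 32, 48, 96.
Test each divisor d:
43^1 ≡ 43
43^2 ≡ 64
43^3 ≡ 15
43^4 ≡ 50
43^6 ≡ 106
43^8 ≡ 1
The order of 43 is 8, so the subgroup it generates has 8 elements.
Index = |(Z/119Z)^×| / |⟨43⟩| = 96 / 8 = 12.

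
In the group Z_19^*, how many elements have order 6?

2

φ(19) = 19 − 1 = 18 = 2 · 3^2.
Since (Z/19Z)^× is cyclic of order 18, the number of elements of order d is φ(d) when d | 18 and 0 otherwise.
6 = 2 · 3 divides 18, and φ(6) = 2.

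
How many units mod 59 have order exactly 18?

φ(59) = 59 − 1 = 58 = 2 · 29.
In a cyclic group of order 58, there are φ(d) elements of order d for each divisor d of 58, and zero for non-divisors.
18 does not divide 58, so no element of (Z/59Z)^× has order 18.

0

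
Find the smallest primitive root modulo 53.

φ(53) = 53 − 1 = 52 = 2^2 · 13.
Test candidates g = 2, 3, … against the prime factors q ∈ {2, 13} of φ(53): g is a generator iff g^(52/q) ≢ 1 for every such q.
g = 2: 2^26 ≡ 52; 2^4 ≡ 16 — none is 1, so 2 is a primitive root.
So 2 is the smallest generator of (Z/53Z)^×.

2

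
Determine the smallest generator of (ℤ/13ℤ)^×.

2

φ(13) = 13 − 1 = 12 = 2^2 · 3.
g is a primitive root iff g^(12/q) ≢ 1 (mod 13) for each prime q ∈ {2, 3}.
g = 2: 2^6 ≡ 12; 2^4 ≡ 3 — none is 1, so 2 is a primitive root.
The smallest primitive root modulo 13 is 2.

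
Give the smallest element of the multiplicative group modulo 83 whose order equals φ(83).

φ(83) = 83 − 1 = 82 = 2 · 41.
g is a primitive root iff g^(82/q) ≢ 1 (mod 83) for each prime q ∈ {2, 41}.
g = 2: 2^41 ≡ 82; 2^2 ≡ 4 — none is 1, so 2 is a primitive root.
So 2 is the smallest generator of (Z/83Z)^×.

2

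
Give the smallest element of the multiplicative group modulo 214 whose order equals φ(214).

5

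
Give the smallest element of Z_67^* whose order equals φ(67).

φ(67) = 67 − 1 = 66 = 2 · 3 · 11.
Test candidates g = 2, 3, … against the prime factors q ∈ {2, 3, 11} of φ(67): g is a generator iff g^(66/q) ≢ 1 for every such q.
g = 2: 2^33 ≡ 66; 2^22 ≡ 37; 2^6 ≡ 64 — none is 1, so 2 is a primitive root.
The smallest primitive root modulo 67 is 2.

2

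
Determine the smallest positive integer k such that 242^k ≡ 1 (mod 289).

68

The order of 242 must divide φ(289) = φ(17^2) = 17·(17−1) = 272 = 2^4 · 17.
Divisors of 272: 1, 2, 4, 8, 16, 17, 34, 68, 136, 272.
Compute 242^d (mod 289) for the divisors d until we hit 1:
242^1 ≡ 242
242^2 ≡ 186
242^4 ≡ 205
242^8 ≡ 120
242^16 ≡ 239
242^17 ≡ 38
242^34 ≡ 288
242^68 ≡ 1
So ord_289(242) = 68.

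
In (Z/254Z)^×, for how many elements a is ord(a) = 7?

φ(254) = φ(2)·φ(127) = 1·126 = 126 = 2 · 3^2 · 7.
In a cyclic group of order 126, there are φ(d) elements of order d for each divisor d of 126, and zero for non-divisors.
7 | 126, and φ(7) = 7 − 1 = 6.

6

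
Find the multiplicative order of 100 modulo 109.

54

The order of 100 must divide φ(109) = 109 − 1 = 108 = 2^2 · 3^3.
Divisors of 108: 1, 2, 3, 4, 6, 9, 12, 18, 27, 36, 54, 108.
Compute 100^d (mod 109) for the divisors d until we hit 1:
100^1 ≡ 100
100^2 ≡ 81
100^3 ≡ 34
100^4 ≡ 21
100^6 ≡ 66
100^9 ≡ 64
100^12 ≡ 105
100^18 ≡ 63
100^27 ≡ 108
100^36 ≡ 45
100^54 ≡ 1
Therefore the multiplicative order of 100 modulo 109 is 54.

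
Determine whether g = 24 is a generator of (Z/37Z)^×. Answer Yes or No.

Yes

φ(37) = 37 − 1 = 36 = 2^2 · 3^2.
It suffices to check that the order of 24 is not a proper divisor of 36: compute 24^(36/q) for q ∈ {2, 3}.
24^18 ≡ 36 (mod 37)  [q = 2: ≢ 1 ✓]
24^12 ≡ 10 (mod 37)  [q = 3: ≢ 1 ✓]
All checks pass, so 24 has order 36 and is a primitive root modulo 37.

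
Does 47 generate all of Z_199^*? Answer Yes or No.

No

φ(199) = 199 − 1 = 198 = 2 · 3^2 · 11.
An element g generates (Z/199Z)^× iff g^(198/q) ≢ 1 (mod 199) for each prime q ∈ {2, 3, 11}.
47^99 ≡ 1 (mod 199)  [q = 2: ≡ 1 ✗]
47^66 ≡ 106 (mod 199)  [q = 3: ≢ 1 ✓]
47^18 ≡ 121 (mod 199)  [q = 11: ≢ 1 ✓]
Since 47^99 ≡ 1, the order of 47 divides 99 < 198, so 47 is not a primitive root.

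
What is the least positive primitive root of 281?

φ(281) = 281 − 1 = 280 = 2^3 · 5 · 7.
g is a primitive root iff g^(280/q) ≢ 1 (mod 281) for each prime q ∈ {2, 5, 7}.
g = 2: 2^140 ≡ 1 — hits 1, so not a primitive root.
g = 3: 3^140 ≡ 280; 3^56 ≡ 86; 3^40 ≡ 249 — none is 1, so 3 is a primitive root.
The smallest primitive root modulo 281 is 3.

3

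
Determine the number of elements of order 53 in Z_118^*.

φ(118) = φ(2)·φ(59) = 1·58 = 58 = 2 · 29.
In a cyclic group of order 58, there are φ(d) elements of order d for each divisor d of 58, and zero for non-divisors.
53 does not divide 58, so no element of (Z/118Z)^× has order 53.

0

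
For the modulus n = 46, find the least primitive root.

φ(46) = φ(2)·φ(23) = 1·22 = 22 = 2 · 11.
Test candidates g = 2, 3, … against the prime factors q ∈ {2, 11} of φ(46): g is a generator iff g^(22/q) ≢ 1 for every such q.
g = 2: gcd(2, 46) = 2 > 1, not a unit — skip.
g = 3: 3^11 ≡ 1 — hits 1, so not a primitive root.
g = 4: gcd(4, 46) = 2 > 1, not a unit — skip.
g = 5: 5^11 ≡ 45; 5^2 ≡ 25 — none is 1, so 5 is a primitive root.
The smallest primitive root modulo 46 is 5.

5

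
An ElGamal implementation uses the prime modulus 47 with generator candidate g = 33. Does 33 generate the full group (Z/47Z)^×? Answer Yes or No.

Yes

φ(47) = 47 − 1 = 46 = 2 · 23.
Test 33^(46/q) mod 47 for each prime factor q of 46:
33^23 ≡ 46 (mod 47)  [q = 2: ≢ 1 ✓]
33^2 ≡ 8 (mod 47)  [q = 23: ≢ 1 ✓]
Every test exponent gives a nontrivial residue, hence 33 generates the full group.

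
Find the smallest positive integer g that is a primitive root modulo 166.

φ(166) = φ(2)·φ(83) = 1·82 = 82 = 2 · 41.
g is a primitive root iff g^(82/q) ≢ 1 (mod 166) for each prime q ∈ {2, 41}.
g = 2: gcd(2, 166) = 2 > 1, not a unit — skip.
g = 3: 3^41 ≡ 1 — hits 1, so not a primitive root.
g = 4: gcd(4, 166) = 2 > 1, not a unit — skip.
g = 5: 5^41 ≡ 165; 5^2 ≡ 25 — none is 1, so 5 is a primitive root.
The smallest primitive root modulo 166 is 5.

5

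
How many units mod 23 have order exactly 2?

φ(23) = 23 − 1 = 22 = 2 · 11.
(Z/23Z)^× is cyclic (|G| = 22); a cyclic group of order m has exactly φ(d) elements of each order d | m, and none otherwise.
2 | 22, and φ(2) = 2 − 1 = 1.

1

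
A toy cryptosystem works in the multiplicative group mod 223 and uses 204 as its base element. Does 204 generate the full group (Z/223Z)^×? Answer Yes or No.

Yes

φ(223) = 223 − 1 = 222 = 2 · 3 · 37.
It suffices to check that the order of 204 is not a proper divisor of 222: compute 204^(222/q) for q ∈ {2, 3, 37}.
204^111 ≡ 222 (mod 223)  [q = 2: ≢ 1 ✓]
204^74 ≡ 183 (mod 223)  [q = 3: ≢ 1 ✓]
204^6 ≡ 17 (mod 223)  [q = 37: ≢ 1 ✓]
All checks pass, so 204 has order 222 and is a primitive root modulo 223.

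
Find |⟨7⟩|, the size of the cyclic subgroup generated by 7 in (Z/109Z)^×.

By Lagrange's theorem, ord_109(7) divides φ(109) = 109 − 1 = 108 = 2^2 · 3^3.
Divisors of 108: 1, 2, 3, 4, 6, 9, 12, 18, 27, 36, 54, 108.
Check 7^d mod 109 for each divisor in increasing order:
7^1 ≡ 7 (mod 109)
7^2 ≡ 49 (mod 109)
7^3 ≡ 16 (mod 109)
7^4 ≡ 3 (mod 109)
7^6 ≡ 38 (mod 109)
7^9 ≡ 63 (mod 109)
7^12 ≡ 27 (mod 109)
7^18 ≡ 45 (mod 109)
7^27 ≡ 1 (mod 109) ✓
So ord_109(7) = 27.

27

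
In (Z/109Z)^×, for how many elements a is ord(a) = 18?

6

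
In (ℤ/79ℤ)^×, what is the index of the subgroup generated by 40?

The order of 40 must divide φ(79) = 79 − 1 = 78 = 2 · 3 · 13.
Divisors of 78: 1, 2, 3, 6, 13, 26, 39, 78.
Evaluate successive powers at the divisors of 78:
40^1 ≡ 40
40^2 ≡ 20
40^3 ≡ 10
40^6 ≡ 21
40^13 ≡ 23
40^26 ≡ 55
40^39 ≡ 1
The order of 40 is 39, so the subgroup it generates has 39 elements.
Index = |(Z/79Z)^×| / |⟨40⟩| = 78 / 39 = 2.

2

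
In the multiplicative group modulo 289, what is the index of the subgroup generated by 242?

ord(242) | φ(289) = φ(17^2) = 17·(17−1) = 272 = 2^4 · 17.
Divisors of 272: 1, 2, 4, 8, 16, 17, 34, 68, 136, 272.
Compute 242^d (mod 289) for the divisors d until we hit 1:
242^1 ≡ 242 (mod 289)
242^2 ≡ 186 (mod 289)
242^4 ≡ 205 (mod 289)
242^8 ≡ 120 (mod 289)
242^16 ≡ 239 (mod 289)
242^17 ≡ 38 (mod 289)
242^34 ≡ 288 (mod 289)
242^68 ≡ 1 (mod 289) ✓
So ord_289(242) = 68, hence |⟨242⟩| = 68.
Index = |(Z/289Z)^×| / |⟨242⟩| = 272 / 68 = 4.

4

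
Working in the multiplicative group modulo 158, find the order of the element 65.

ord(65) | φ(158) = φ(2)·φ(79) = 1·78 = 78 = 2 · 3 · 13.
Divisors of 78: 1, 2, 3, 6, 13, 26, 39, 78.
Compute 65^d (mod 158) for the divisors d until we hit 1:
65^1 ≡ 65 (mod 158)
65^2 ≡ 117 (mod 158)
65^3 ≡ 21 (mod 158)
65^6 ≡ 125 (mod 158)
65^13 ≡ 1 (mod 158) ✓
So ord_158(65) = 13.

13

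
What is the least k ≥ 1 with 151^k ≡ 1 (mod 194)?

24

Since 151 ∈ (Z/194Z)^×, its order divides φ(194) = φ(2)·φ(97) = 1·96 = 96 = 2^5 · 3.
Divisors of 96: 1, 2, 3, 4, 6, 8, 12, 16, 24, 32, 48, 96.
Test each divisor d:
151^1 ≡ 151
151^2 ≡ 103
151^3 ≡ 33
151^4 ≡ 133
151^6 ≡ 119
151^8 ≡ 35
151^12 ≡ 193
151^16 ≡ 61
151^24 ≡ 1
Hence ord(151) = 24.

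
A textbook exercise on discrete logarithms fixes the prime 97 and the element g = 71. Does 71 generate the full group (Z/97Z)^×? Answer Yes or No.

Yes

φ(97) = 97 − 1 = 96 = 2^5 · 3.
Test 71^(96/q) mod 97 for each prime factor q of 96:
71^48 ≡ 96 (mod 97)  [q = 2: ≢ 1 ✓]
71^32 ≡ 61 (mod 97)  [q = 3: ≢ 1 ✓]
Every test exponent gives a nontrivial residue, hence 71 generates the full group.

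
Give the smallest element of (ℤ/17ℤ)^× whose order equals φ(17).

3

φ(17) = 17 − 1 = 16 = 2^4.
Test candidates g = 2, 3, … against the prime factors q ∈ {2} of φ(17): g is a generator iff g^(16/q) ≢ 1 for every such q.
g = 2: 2^8 ≡ 1 — hits 1, so not a primitive root.
g = 3: 3^8 ≡ 16 — none is 1, so 3 is a primitive root.
The smallest primitive root modulo 17 is 3.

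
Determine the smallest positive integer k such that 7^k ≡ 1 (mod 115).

44

By Lagrange's theorem, ord_115(7) divides φ(115) = φ(5·23) = (5−1)·(23−1) = 4·22 = 88 = 2^3 · 11.
Divisors of 88: 1, 2, 4, 8, 11, 22, 44, 88.
Compute 7^d (mod 115) for the divisors d until we hit 1:
7^1 ≡ 7 (mod 115)
7^2 ≡ 49 (mod 115)
7^4 ≡ 101 (mod 115)
7^8 ≡ 81 (mod 115)
7^11 ≡ 68 (mod 115)
7^22 ≡ 24 (mod 115)
7^44 ≡ 1 (mod 115) ✓
So ord_115(7) = 44.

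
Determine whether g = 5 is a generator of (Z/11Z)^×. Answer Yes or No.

No

φ(11) = 11 − 1 = 10 = 2 · 5.
It suffices to check that the order of 5 is not a proper divisor of 10: compute 5^(10/q) for q ∈ {2, 5}.
5^5 ≡ 1 (mod 11)  [q = 2: ≡ 1 ✗]
5^2 ≡ 3 (mod 11)  [q = 5: ≢ 1 ✓]
The check at q = 2 fails, so 5 generates a proper subgroup.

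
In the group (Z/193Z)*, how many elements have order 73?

0

φ(193) = 193 − 1 = 192 = 2^6 · 3.
(Z/193Z)^× is cyclic (|G| = 192); a cyclic group of order m has exactly φ(d) elements of each order d | m, and none otherwise.
Since 73 ∤ 192, the count is 0.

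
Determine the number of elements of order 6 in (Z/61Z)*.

2

φ(61) = 61 − 1 = 60 = 2^2 · 3 · 5.
Since (Z/61Z)^× is cyclic of order 60, the number of elements of order d is φ(d) when d | 60 and 0 otherwise.
6 = 2 · 3 divides 60, and φ(6) = 2.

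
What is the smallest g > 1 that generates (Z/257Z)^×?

φ(257) = 257 − 1 = 256 = 2^8.
g is a primitive root iff g^(256/q) ≢ 1 (mod 257) for each prime q ∈ {2}.
g = 2: 2^128 ≡ 1 — hits 1, so not a primitive root.
g = 3: 3^128 ≡ 256 — none is 1, so 3 is a primitive root.
The smallest primitive root modulo 257 is 3.

3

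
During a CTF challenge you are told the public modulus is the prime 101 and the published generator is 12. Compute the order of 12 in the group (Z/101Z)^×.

100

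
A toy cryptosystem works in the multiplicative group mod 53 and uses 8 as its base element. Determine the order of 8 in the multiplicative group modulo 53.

The order of 8 must divide φ(53) = 53 − 1 = 52 = 2^2 · 13.
Divisors of 52: 1, 2, 4, 13, 26, 52.
Compute 8^d (mod 53) for the divisors d until we hit 1:
8^1 ≡ 8
8^2 ≡ 11
8^4 ≡ 15
8^13 ≡ 23
8^26 ≡ 52
8^52 ≡ 1
Hence ord(8) = 52.

52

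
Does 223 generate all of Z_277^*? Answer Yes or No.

φ(277) = 277 − 1 = 276 = 2^2 · 3 · 23.
It suffices to check that the order of 223 is not a proper divisor of 276: compute 223^(276/q) for q ∈ {2, 3, 23}.
223^138 ≡ 276 (mod 277)  [q = 2: ≢ 1 ✓]
223^92 ≡ 1 (mod 277)  [q = 3: ≡ 1 ✗]
223^12 ≡ 19 (mod 277)  [q = 23: ≢ 1 ✓]
223^92 ≡ 1 shows ord(223) | 92, strictly less than φ(277); not a primitive root.

No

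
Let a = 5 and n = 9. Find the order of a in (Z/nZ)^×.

6

The order of 5 must divide φ(9) = φ(3^2) = 3·(3−1) = 6 = 2 · 3.
Divisors of 6: 1, 2, 3, 6.
Evaluate successive powers at the divisors of 6:
5^1 ≡ 5
5^2 ≡ 7
5^3 ≡ 8
5^6 ≡ 1
So ord_9(5) = 6.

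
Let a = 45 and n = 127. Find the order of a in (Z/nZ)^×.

ord(45) | φ(127) = 127 − 1 = 126 = 2 · 3^2 · 7.
Divisors of 126: 1, 2, 3, 6, 7, 9, 14, 18, 21, 42, 63, 126.
Check 45^d mod 127 for each divisor in increasing order:
45^1 ≡ 45 (mod 127)
45^2 ≡ 120 (mod 127)
45^3 ≡ 66 (mod 127)
45^6 ≡ 38 (mod 127)
45^7 ≡ 59 (mod 127)
45^9 ≡ 95 (mod 127)
45^14 ≡ 52 (mod 127)
45^18 ≡ 8 (mod 127)
45^21 ≡ 20 (mod 127)
45^42 ≡ 19 (mod 127)
45^63 ≡ 126 (mod 127)
45^126 ≡ 1 (mod 127) ✓
Therefore the multiplicative order of 45 modulo 127 is 126.

126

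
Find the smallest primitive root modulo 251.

φ(251) = 251 − 1 = 250 = 2 · 5^3.
g is a primitive root iff g^(250/q) ≢ 1 (mod 251) for each prime q ∈ {2, 5}.
g = 2: 2^125 ≡ 250; 2^50 ≡ 1 — hits 1, so not a primitive root.
g = 3: 3^125 ≡ 1 — hits 1, so not a primitive root.
g = 4: 4^125 ≡ 1 — hits 1, so not a primitive root.
g = 5: 5^125 ≡ 1 — hits 1, so not a primitive root.
g = 6: 6^125 ≡ 250; 6^50 ≡ 219 — none is 1, so 6 is a primitive root.
Hence the least primitive root of 251 is 6.

6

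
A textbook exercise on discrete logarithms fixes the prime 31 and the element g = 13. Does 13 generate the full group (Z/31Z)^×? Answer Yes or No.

φ(31) = 31 − 1 = 30 = 2 · 3 · 5.
An element g generates (Z/31Z)^× iff g^(30/q) ≢ 1 (mod 31) for each prime q ∈ {2, 3, 5}.
13^15 ≡ 30 (mod 31)  [q = 2: ≢ 1 ✓]
13^10 ≡ 5 (mod 31)  [q = 3: ≢ 1 ✓]
13^6 ≡ 16 (mod 31)  [q = 5: ≢ 1 ✓]
Every test exponent gives a nontrivial residue, hence 13 generates the full group.

Yes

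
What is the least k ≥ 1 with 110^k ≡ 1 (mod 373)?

372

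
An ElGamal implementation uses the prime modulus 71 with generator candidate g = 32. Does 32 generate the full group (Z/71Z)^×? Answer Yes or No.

No

φ(71) = 71 − 1 = 70 = 2 · 5 · 7.
32 is a primitive root mod 71 iff 32^(φ(71)/q) ≢ 1 for every prime q | φ(71), i.e. q ∈ {2, 5, 7}.
32^35 ≡ 1 (mod 71)  [q = 2: ≡ 1 ✗]
32^14 ≡ 1 (mod 71)  [q = 5: ≡ 1 ✗]
32^10 ≡ 37 (mod 71)  [q = 7: ≢ 1 ✓]
The check at q = 2 fails, so 32 generates a proper subgroup.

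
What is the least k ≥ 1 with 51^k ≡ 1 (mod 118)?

29

By Lagrange's theorem, ord_118(51) divides φ(118) = φ(2)·φ(59) = 1·58 = 58 = 2 · 29.
Divisors of 58: 1, 2, 29, 58.
Compute 51^d (mod 118) for the divisors d until we hit 1:
51^1 ≡ 51
51^2 ≡ 5
51^29 ≡ 1
Therefore the multiplicative order of 51 modulo 118 is 29.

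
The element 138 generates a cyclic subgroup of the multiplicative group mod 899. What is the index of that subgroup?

Since 138 ∈ (Z/899Z)^×, its order divides φ(899) = φ(29·31) = (29−1)·(31−1) = 28·30 = 840 = 2^3 · 3 · 5 · 7.
Divisors of 840: 1, 2, 3, 4, 5, 6, 7, 8, 10, 12, 14, 15, 20, 21, 24, 28, 30, 35, 40, 42, 56, 60, 70, 84, 105, 120, 140, 168, 210, 280, 420, 840.
Compute 138^d (mod 899) for the divisors d until we hit 1:
138^1 ≡ 138 (mod 899)
138^2 ≡ 165 (mod 899)
138^3 ≡ 295 (mod 899)
138^4 ≡ 255 (mod 899)
138^5 ≡ 129 (mod 899)
138^6 ≡ 721 (mod 899)
138^7 ≡ 608 (mod 899)
138^8 ≡ 297 (mod 899)
138^10 ≡ 459 (mod 899)
138^12 ≡ 219 (mod 899)
138^14 ≡ 175 (mod 899)
138^15 ≡ 776 (mod 899)
138^20 ≡ 315 (mod 899)
138^21 ≡ 318 (mod 899)
138^24 ≡ 314 (mod 899)
138^28 ≡ 59 (mod 899)
138^30 ≡ 745 (mod 899)
138^35 ≡ 811 (mod 899)
138^40 ≡ 335 (mod 899)
138^42 ≡ 436 (mod 899)
138^56 ≡ 784 (mod 899)
138^60 ≡ 342 (mod 899)
138^70 ≡ 552 (mod 899)
138^84 ≡ 407 (mod 899)
138^105 ≡ 869 (mod 899)
138^120 ≡ 94 (mod 899)
138^140 ≡ 842 (mod 899)
138^168 ≡ 233 (mod 899)
138^210 ≡ 1 (mod 899) ✓
So ord_899(138) = 210, hence |⟨138⟩| = 210.
The index is φ(899) / ord(138) = 840 / 210 = 4.

4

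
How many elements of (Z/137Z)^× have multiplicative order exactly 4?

2

φ(137) = 137 − 1 = 136 = 2^3 · 17.
In a cyclic group of order 136, there are φ(d) elements of order d for each divisor d of 136, and zero for non-divisors.
4 = 2^2 divides 136, and φ(4) = 2.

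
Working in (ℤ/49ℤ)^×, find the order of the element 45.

42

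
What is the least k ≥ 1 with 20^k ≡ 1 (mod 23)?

22

Since 20 ∈ (Z/23Z)^×, its order divides φ(23) = 23 − 1 = 22 = 2 · 11.
Divisors of 22: 1, 2, 11, 22.
Test each divisor d:
20^1 ≡ 20
20^2 ≡ 9
20^11 ≡ 22
20^22 ≡ 1
Hence ord(20) = 22.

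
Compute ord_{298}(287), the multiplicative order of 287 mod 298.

148

ord(287) | φ(298) = φ(2)·φ(149) = 1·148 = 148 = 2^2 · 37.
Divisors of 148: 1, 2, 4, 37, 74, 148.
Evaluate successive powers at the divisors of 148:
287^1 ≡ 287 (mod 298)
287^2 ≡ 121 (mod 298)
287^4 ≡ 39 (mod 298)
287^37 ≡ 193 (mod 298)
287^74 ≡ 297 (mod 298)
287^148 ≡ 1 (mod 298) ✓
The smallest such exponent is 148, so the order of 287 is 148.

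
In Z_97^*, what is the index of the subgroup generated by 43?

4

ord(43) | φ(97) = 97 − 1 = 96 = 2^5 · 3.
Divisors of 96: 1, 2, 3, 4, 6, 8, 12, 16, 24, 32, 48, 96.
Check 43^d mod 97 for each divisor in increasing order:
43^1 ≡ 43 (mod 97)
43^2 ≡ 6 (mod 97)
43^3 ≡ 64 (mod 97)
43^4 ≡ 36 (mod 97)
43^6 ≡ 22 (mod 97)
43^8 ≡ 35 (mod 97)
43^12 ≡ 96 (mod 97)
43^16 ≡ 61 (mod 97)
43^24 ≡ 1 (mod 97) ✓
The order of 43 is 24, so the subgroup it generates has 24 elements.
Index = |(Z/97Z)^×| / |⟨43⟩| = 96 / 24 = 4.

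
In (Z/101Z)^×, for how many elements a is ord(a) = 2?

φ(101) = 101 − 1 = 100 = 2^2 · 5^2.
In a cyclic group of order 100, there are φ(d) elements of order d for each divisor d of 100, and zero for non-divisors.
2 | 100, and φ(2) = 2 − 1 = 1.

1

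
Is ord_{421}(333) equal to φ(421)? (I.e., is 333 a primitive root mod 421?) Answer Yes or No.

Yes

φ(421) = 421 − 1 = 420 = 2^2 · 3 · 5 · 7.
An element g generates (Z/421Z)^× iff g^(420/q) ≢ 1 (mod 421) for each prime q ∈ {2, 3, 5, 7}.
333^210 ≡ 420 (mod 421)  [q = 2: ≢ 1 ✓]
333^140 ≡ 400 (mod 421)  [q = 3: ≢ 1 ✓]
333^84 ≡ 252 (mod 421)  [q = 5: ≢ 1 ✓]
333^60 ≡ 370 (mod 421)  [q = 7: ≢ 1 ✓]
All checks pass, so 333 has order 420 and is a primitive root modulo 421.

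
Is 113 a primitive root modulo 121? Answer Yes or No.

No

φ(121) = φ(11^2) = 11·(11−1) = 110 = 2 · 5 · 11.
Test 113^(110/q) mod 121 for each prime factor q of 110:
113^55 ≡ 1 (mod 121)  [q = 2: ≡ 1 ✗]
113^22 ≡ 9 (mod 121)  [q = 5: ≢ 1 ✓]
113^10 ≡ 45 (mod 121)  [q = 11: ≢ 1 ✓]
Since 113^55 ≡ 1, the order of 113 divides 55 < 110, so 113 is not a primitive root.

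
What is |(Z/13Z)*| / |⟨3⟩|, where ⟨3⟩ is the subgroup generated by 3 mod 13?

4

ord(3) | φ(13) = 13 − 1 = 12 = 2^2 · 3.
Divisors of 12: 1, 2, 3, 4, 6, 12.
Compute 3^d (mod 13) for the divisors d until we hit 1:
3^1 ≡ 3
3^2 ≡ 9
3^3 ≡ 1
So ord_13(3) = 3, hence |⟨3⟩| = 3.
Index = |(Z/13Z)^×| / |⟨3⟩| = 12 / 3 = 4.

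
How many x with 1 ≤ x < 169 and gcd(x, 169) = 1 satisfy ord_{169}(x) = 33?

φ(169) = φ(13^2) = 13·(13−1) = 156 = 2^2 · 3 · 13.
In a cyclic group of order 156, there are φ(d) elements of order d for each divisor d of 156, and zero for non-divisors.
Here 156 is not a multiple of 33, so there are no elements of order 33.

0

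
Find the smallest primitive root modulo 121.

2

φ(121) = φ(11^2) = 11·(11−1) = 110 = 2 · 5 · 11.
Test candidates g = 2, 3, … against the prime factors q ∈ {2, 5, 11} of φ(121): g is a generator iff g^(110/q) ≢ 1 for every such q.
g = 2: 2^55 ≡ 120; 2^22 ≡ 81; 2^10 ≡ 56 — none is 1, so 2 is a primitive root.
So 2 is the smallest generator of (Z/121Z)^×.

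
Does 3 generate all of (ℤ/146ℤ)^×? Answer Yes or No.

No

φ(146) = φ(2)·φ(73) = 1·72 = 72 = 2^3 · 3^2.
3 is a primitive root mod 146 iff 3^(φ(146)/q) ≢ 1 for every prime q | φ(146), i.e. q ∈ {2, 3}.
3^36 ≡ 1 (mod 146)  [q = 2: ≡ 1 ✗]
3^24 ≡ 1 (mod 146)  [q = 3: ≡ 1 ✗]
Since 3^36 ≡ 1, the order of 3 divides 36 < 72, so 3 is not a primitive root.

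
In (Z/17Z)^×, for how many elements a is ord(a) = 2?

φ(17) = 17 − 1 = 16 = 2^4.
(Z/17Z)^× is cyclic (|G| = 16); a cyclic group of order m has exactly φ(d) elements of each order d | m, and none otherwise.
2 | 16, and φ(2) = 2 − 1 = 1.

1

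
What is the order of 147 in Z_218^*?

9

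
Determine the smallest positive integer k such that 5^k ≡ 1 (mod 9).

6

Since 5 ∈ (Z/9Z)^×, its order divides φ(9) = φ(3^2) = 3·(3−1) = 6 = 2 · 3.
Divisors of 6: 1, 2, 3, 6.
Check 5^d mod 9 for each divisor in increasing order:
5^1 ≡ 5 (mod 9)
5^2 ≡ 7 (mod 9)
5^3 ≡ 8 (mod 9)
5^6 ≡ 1 (mod 9) ✓
The smallest such exponent is 6, so the order of 5 is 6.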